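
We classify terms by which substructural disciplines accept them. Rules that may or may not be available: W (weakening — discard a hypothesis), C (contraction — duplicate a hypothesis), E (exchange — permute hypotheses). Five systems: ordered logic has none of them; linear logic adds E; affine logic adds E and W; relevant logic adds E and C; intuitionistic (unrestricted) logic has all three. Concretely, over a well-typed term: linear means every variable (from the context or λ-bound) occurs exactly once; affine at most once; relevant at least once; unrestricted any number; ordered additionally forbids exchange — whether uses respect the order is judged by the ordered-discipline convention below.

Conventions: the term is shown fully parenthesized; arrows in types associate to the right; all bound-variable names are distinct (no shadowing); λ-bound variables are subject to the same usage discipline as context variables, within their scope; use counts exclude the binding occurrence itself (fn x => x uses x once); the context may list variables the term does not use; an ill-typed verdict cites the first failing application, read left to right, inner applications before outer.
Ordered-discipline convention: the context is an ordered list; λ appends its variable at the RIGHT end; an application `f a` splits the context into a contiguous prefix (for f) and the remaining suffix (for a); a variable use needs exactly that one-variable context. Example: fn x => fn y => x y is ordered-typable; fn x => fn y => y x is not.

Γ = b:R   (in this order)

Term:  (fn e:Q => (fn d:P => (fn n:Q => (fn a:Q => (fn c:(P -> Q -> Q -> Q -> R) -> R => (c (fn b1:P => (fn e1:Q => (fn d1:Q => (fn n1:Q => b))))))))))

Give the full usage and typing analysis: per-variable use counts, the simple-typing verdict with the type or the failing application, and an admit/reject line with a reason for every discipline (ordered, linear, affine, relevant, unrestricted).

usage: b=1, e (bound)=0, d (bound)=0, n (bound)=0, a (bound)=0, c (bound)=1, b1 (bound)=0, e1 (bound)=0, d1 (bound)=0, n1 (bound)=0
uses in reading order: c, b
typing: the term checks, with type Q -> P -> Q -> Q -> ((P -> Q -> Q -> Q -> R) -> R) -> R
ordered: ✗ — e, d, n, a, b1, e1, d1, n1 never used (weakening)
linear: ✗ — e, d, n, a, b1, e1, d1, n1 never used (weakening)
affine: ✓ — no duplicate uses among b, e, d, n, a, c, b1, e1, d1, n1
relevant: ✗ — e, d, n, a, b1, e1, d1, n1 never used (weakening)
unrestricted: ✓ — typability at Q -> P -> Q -> Q -> ((P -> Q -> Q -> Q -> R) -> R) -> R is all that's needed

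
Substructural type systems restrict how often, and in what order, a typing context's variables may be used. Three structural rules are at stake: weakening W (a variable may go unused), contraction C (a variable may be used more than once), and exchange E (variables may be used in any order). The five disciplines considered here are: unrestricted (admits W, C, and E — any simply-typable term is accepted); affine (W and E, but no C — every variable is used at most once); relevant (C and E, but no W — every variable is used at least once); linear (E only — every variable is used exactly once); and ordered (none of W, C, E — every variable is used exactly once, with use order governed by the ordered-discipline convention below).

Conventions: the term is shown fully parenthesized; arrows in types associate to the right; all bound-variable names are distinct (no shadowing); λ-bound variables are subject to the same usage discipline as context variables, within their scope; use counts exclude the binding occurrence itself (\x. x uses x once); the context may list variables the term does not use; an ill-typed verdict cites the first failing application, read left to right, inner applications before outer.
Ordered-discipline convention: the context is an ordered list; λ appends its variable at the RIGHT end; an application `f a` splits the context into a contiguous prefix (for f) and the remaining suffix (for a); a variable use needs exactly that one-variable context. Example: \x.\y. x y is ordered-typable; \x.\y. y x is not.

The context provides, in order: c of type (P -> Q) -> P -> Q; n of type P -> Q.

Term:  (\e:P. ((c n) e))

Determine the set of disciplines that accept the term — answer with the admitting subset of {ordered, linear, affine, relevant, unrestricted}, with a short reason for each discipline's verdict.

admitting disciplines: ordered, linear, affine, relevant, unrestricted
variable uses: c: 1, n: 1, e [bound]: 1
uses in reading order: c, n, e
typing: ✓ — P -> Q
ordered ✓ (one use each (c, n, e); ordered split holds)
linear ✓ (c, n, e: one use apiece)
affine ✓ (at most one use each (c, n, e))
relevant ✓ (at least one use each (c, n, e))
unrestricted ✓ (typability at P -> Q is all that's needed)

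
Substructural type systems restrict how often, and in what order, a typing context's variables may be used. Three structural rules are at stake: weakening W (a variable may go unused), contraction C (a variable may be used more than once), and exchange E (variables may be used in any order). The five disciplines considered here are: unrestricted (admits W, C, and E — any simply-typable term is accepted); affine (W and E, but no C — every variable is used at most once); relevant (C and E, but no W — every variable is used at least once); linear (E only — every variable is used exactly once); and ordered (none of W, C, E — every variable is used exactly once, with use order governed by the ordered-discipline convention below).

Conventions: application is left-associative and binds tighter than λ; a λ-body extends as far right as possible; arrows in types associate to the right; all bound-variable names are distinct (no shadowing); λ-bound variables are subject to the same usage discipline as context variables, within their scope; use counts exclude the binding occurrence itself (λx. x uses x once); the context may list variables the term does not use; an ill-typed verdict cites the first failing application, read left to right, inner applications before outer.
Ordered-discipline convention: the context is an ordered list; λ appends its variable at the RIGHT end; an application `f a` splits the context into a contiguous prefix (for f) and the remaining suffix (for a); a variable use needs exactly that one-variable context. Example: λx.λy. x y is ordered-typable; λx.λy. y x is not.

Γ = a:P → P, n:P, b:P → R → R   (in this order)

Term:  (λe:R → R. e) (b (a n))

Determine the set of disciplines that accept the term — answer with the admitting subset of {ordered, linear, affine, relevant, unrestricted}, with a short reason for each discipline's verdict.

admitted in: linear, affine, relevant, unrestricted
variable uses: a=1, n=1, b=1, e (bound)=1
use order (left to right): e, b, a, n
typing: well-typed — term : R → R
ordered: ✗ — use order e, b, a, n needs exchange
linear: ✓ — single use per variable (a, n, b, e)
affine: ✓ — a, n, b, e: no repeats, contraction unneeded
relevant: ✓ — none of a, n, b, e goes unused
unrestricted: ✓ — type-checks (R → R) and nothing is barred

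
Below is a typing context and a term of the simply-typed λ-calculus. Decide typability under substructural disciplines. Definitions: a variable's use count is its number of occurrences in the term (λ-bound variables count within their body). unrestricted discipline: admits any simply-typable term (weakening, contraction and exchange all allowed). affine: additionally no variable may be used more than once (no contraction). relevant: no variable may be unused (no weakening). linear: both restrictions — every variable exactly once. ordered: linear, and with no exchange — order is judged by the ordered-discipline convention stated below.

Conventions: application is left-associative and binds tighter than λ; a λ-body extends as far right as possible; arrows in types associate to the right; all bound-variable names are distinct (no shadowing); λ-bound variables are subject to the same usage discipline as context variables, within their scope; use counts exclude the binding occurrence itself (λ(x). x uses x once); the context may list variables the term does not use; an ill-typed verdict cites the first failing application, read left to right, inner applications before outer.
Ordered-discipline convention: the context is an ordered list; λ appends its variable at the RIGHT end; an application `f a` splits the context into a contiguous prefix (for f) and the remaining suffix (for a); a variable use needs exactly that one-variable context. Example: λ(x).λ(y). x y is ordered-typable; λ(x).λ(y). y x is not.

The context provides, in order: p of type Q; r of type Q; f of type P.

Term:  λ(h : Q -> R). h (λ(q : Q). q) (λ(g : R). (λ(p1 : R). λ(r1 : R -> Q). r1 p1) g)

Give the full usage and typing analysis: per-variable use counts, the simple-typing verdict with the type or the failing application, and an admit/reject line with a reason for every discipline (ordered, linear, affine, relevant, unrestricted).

counts: p: 0×; r: 0×; f: 0×; h (λ-bound): 1×; q (λ-bound): 1×; g (λ-bound): 1×; p1 (λ-bound): 1×; r1 (λ-bound): 1×
left-to-right use order: h, q, r1, p1, g
typing: ill-typed: argument of type Q -> Q where Q is required
ordered ✗ (a type mismatch blocks all five)
linear ✗ (the type mismatch rejects it)
affine ✗ (not simply typable)
relevant ✗ (fails simple typing)
unrestricted ✗ (a type mismatch blocks all five)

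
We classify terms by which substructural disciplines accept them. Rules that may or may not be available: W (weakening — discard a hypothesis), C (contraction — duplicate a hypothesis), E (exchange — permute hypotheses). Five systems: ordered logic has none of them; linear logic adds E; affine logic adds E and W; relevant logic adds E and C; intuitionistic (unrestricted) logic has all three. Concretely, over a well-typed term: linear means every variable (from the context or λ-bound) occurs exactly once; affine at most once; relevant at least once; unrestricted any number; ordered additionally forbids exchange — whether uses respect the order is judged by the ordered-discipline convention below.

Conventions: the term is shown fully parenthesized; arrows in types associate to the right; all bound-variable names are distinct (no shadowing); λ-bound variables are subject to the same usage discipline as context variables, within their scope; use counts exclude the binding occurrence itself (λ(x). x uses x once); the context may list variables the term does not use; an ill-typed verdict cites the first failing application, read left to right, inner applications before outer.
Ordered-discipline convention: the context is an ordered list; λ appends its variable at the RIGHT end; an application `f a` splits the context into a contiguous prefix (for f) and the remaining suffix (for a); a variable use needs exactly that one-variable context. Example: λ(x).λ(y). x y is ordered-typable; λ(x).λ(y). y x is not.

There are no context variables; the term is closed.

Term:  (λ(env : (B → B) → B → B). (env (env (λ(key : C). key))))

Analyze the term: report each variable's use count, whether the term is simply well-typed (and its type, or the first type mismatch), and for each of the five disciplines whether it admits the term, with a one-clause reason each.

variable uses: env [bound] ×2, key [bound] ×1
use order (left to right): env, env, key
typing: ill-typed: argument of type C → C where B → B is required
ordered ✗ (the type mismatch rejects it)
linear ✗ (not simply typable)
affine ✗ (fails simple typing)
relevant ✗ (a type mismatch blocks all five)
unrestricted ✗ (the type mismatch rejects it)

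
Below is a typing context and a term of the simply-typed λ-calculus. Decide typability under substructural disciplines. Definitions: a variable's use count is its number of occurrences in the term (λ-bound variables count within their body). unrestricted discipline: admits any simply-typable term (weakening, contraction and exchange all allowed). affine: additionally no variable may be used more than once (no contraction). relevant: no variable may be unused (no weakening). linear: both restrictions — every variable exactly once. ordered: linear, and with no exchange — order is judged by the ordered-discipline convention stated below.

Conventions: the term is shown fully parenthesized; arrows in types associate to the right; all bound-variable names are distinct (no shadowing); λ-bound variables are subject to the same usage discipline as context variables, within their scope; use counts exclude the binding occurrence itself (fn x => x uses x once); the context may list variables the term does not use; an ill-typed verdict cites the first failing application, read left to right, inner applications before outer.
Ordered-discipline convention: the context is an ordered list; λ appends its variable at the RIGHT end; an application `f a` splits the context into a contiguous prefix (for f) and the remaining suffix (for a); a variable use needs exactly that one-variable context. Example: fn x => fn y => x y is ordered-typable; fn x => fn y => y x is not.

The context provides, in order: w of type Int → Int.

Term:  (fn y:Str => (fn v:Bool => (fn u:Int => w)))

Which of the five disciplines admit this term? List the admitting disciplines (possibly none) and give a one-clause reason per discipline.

admitted in: affine, unrestricted
usage: w: 1×, y (λ-bound): 0×, v (λ-bound): 0×, u (λ-bound): 0×
order of uses: w
typing: well-typed — term : Str → Bool → Int → Int → Int
ordered ✗ (y, v, u left unused)
linear ✗ (y, v, u left unused)
affine ✓ (at most one use each (w, y, v, u))
relevant ✗ (y, v, u left unused)
unrestricted ✓ (typability at Str → Bool → Int → Int → Int is all that's needed)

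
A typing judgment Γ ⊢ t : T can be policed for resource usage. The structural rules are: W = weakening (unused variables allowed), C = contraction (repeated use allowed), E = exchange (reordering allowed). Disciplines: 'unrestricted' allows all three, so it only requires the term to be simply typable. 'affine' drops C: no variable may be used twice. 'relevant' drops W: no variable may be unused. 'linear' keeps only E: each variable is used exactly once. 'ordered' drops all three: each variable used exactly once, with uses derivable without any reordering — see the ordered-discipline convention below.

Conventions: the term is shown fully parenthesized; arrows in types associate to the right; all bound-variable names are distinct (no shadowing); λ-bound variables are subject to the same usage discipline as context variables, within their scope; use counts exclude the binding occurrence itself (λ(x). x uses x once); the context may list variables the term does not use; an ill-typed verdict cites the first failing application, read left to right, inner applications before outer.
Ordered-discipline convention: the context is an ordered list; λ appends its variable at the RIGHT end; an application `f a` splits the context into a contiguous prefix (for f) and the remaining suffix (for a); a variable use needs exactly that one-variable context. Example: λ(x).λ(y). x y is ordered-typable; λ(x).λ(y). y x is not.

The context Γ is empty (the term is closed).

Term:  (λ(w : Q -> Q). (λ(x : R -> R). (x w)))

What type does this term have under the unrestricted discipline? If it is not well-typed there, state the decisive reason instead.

not well-typed under unrestricted — the type mismatch rejects it
counts: w (λ-bound): 1×; x (λ-bound): 1×
left-to-right use order: x, w
typing: ill-typed: an application expects R but receives Q -> Q
summary: ordered ✗ · linear ✗ · affine ✗ · relevant ✗ · unrestricted ✗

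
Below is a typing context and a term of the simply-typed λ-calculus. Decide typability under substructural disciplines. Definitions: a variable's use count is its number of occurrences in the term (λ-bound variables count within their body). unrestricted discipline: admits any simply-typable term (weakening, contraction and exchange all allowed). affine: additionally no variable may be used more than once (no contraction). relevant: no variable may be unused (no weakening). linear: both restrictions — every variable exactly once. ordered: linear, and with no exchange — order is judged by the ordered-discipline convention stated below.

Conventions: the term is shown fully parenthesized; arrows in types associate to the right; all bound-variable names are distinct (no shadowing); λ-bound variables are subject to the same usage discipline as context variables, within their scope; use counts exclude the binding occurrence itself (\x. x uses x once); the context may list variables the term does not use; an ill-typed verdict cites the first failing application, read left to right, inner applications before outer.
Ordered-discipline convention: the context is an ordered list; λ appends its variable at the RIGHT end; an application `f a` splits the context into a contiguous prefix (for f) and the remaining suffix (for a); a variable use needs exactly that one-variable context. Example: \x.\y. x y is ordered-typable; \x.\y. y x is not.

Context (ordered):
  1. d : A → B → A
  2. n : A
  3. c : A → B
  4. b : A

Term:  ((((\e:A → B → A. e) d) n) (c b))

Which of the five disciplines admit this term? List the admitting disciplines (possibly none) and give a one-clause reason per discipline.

admitted in: ordered, linear, affine, relevant, unrestricted
use counts: d ×1, n ×1, c ×1, b ×1, e (bound) ×1
uses in reading order: e, d, n, c, b
typing: well-typed at A
ordered: ✓ — one use each (d, n, c, b, e); ordered split holds
linear: ✓ — exactly-once usage across d, n, c, b, e
affine: ✓ — d, n, c, b, e: no repeats, contraction unneeded
relevant: ✓ — every one of d, n, c, b, e appears
unrestricted: ✓ — typability at A is all that's needed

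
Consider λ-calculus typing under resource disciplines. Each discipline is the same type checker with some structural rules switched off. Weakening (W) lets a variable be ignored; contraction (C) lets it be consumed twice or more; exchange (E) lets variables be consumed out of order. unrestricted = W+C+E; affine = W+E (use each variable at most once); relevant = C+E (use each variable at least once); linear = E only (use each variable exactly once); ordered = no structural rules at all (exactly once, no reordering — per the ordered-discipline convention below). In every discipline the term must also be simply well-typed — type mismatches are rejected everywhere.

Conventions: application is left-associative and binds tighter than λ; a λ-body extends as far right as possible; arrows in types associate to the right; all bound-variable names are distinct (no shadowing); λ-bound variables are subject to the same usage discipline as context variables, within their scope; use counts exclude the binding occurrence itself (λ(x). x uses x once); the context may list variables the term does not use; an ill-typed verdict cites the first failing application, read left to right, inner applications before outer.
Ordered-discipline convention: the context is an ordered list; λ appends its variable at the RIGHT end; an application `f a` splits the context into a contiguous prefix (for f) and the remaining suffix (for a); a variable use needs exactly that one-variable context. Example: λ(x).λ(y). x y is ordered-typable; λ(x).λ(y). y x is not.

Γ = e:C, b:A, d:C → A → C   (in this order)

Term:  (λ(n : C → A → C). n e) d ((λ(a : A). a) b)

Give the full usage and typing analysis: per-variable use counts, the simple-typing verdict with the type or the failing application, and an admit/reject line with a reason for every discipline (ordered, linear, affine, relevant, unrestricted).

variable uses: e ×1, b ×1, d ×1, n [bound] ×1, a [bound] ×1
use order (left to right): n, e, d, a, b
typing: well-typed at C
ordered ✗ (no ordered split (uses run n, e, d, a, b))
linear ✓ (each of e, b, d, n, a used exactly once)
affine ✓ (e, b, d, n, a: no repeats, contraction unneeded)
relevant ✓ (none of e, b, d, n, a goes unused)
unrestricted ✓ (type-checks (C) and nothing is barred)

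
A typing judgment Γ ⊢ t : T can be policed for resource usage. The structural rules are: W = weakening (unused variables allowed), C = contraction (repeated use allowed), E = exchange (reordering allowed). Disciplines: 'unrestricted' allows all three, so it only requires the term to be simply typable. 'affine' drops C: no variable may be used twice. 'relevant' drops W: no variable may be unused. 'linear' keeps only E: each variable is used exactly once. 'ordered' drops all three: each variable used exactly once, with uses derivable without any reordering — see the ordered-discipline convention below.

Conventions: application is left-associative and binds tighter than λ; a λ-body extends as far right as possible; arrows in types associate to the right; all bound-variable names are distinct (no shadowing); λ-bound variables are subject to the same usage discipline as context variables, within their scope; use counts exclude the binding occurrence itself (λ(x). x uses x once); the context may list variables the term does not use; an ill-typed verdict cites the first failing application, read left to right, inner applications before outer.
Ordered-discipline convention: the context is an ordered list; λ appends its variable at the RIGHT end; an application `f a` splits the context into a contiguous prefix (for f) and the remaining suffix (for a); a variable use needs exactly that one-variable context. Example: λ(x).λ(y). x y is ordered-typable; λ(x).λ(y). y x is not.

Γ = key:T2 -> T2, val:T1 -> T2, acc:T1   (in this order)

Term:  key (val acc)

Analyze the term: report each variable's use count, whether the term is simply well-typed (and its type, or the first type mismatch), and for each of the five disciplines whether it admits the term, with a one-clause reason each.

counts: key: 1; val: 1; acc: 1
uses in reading order: key, val, acc
typing: well-typed at T2
ordered ✓ (key, val, acc: once each, no exchange needed)
linear ✓ (single use per variable (key, val, acc))
affine ✓ (none of key, val, acc used more than once)
relevant ✓ (none of key, val, acc goes unused)
unrestricted ✓ (type-checks (T2) and nothing is barred)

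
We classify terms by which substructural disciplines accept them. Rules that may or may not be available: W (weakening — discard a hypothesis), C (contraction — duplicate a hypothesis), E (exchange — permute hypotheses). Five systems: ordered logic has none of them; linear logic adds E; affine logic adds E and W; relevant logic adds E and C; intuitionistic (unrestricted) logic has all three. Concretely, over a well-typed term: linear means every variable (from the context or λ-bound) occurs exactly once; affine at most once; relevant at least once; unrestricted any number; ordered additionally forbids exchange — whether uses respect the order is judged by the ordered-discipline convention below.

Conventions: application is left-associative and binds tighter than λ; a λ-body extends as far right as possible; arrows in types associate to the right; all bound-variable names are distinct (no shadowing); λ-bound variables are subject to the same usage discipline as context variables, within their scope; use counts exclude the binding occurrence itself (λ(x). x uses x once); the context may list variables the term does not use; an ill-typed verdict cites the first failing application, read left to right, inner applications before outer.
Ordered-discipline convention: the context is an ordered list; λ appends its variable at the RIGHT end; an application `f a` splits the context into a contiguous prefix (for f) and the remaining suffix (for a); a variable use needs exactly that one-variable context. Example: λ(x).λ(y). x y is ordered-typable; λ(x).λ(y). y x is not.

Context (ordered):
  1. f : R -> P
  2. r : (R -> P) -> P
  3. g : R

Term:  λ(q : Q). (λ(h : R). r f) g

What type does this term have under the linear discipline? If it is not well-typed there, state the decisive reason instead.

not well-typed under linear — q, h left unused
counts: f: 1×; r: 1×; g: 1×; q (bound): 0×; h (bound): 0×
uses in reading order: r, f, g
typing: well-typed — term : Q -> P
summary: ordered ✗ · linear ✗ · affine ✓ · relevant ✗ · unrestricted ✓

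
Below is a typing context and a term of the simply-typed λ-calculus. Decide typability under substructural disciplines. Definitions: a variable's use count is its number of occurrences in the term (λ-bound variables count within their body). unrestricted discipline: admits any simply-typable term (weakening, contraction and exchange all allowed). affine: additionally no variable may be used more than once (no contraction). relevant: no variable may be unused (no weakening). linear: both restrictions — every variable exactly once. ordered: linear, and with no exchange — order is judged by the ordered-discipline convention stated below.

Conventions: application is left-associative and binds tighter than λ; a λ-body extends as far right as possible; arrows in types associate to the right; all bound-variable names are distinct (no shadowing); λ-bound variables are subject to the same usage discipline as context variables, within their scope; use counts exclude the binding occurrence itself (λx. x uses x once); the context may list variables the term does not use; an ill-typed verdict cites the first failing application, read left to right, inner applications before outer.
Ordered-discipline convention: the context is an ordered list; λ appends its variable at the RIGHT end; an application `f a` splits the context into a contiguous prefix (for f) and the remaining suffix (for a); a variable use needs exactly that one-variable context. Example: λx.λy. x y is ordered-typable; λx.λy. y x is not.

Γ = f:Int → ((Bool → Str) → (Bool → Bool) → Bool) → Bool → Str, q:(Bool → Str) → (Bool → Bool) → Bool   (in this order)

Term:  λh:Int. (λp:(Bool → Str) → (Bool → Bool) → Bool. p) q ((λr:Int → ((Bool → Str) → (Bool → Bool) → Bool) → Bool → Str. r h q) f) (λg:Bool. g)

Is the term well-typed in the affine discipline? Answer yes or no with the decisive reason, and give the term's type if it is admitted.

no — repeated use of q ×2
use counts: f=1; q=2; h (bound)=1; p (bound)=1; r (bound)=1; g (bound)=1
uses in reading order: p, q, r, h, q, f, g
typing: well-typed — term : Int → Bool
all disciplines: ordered ✗ | linear ✗ | affine ✗ | relevant ✓ | unrestricted ✓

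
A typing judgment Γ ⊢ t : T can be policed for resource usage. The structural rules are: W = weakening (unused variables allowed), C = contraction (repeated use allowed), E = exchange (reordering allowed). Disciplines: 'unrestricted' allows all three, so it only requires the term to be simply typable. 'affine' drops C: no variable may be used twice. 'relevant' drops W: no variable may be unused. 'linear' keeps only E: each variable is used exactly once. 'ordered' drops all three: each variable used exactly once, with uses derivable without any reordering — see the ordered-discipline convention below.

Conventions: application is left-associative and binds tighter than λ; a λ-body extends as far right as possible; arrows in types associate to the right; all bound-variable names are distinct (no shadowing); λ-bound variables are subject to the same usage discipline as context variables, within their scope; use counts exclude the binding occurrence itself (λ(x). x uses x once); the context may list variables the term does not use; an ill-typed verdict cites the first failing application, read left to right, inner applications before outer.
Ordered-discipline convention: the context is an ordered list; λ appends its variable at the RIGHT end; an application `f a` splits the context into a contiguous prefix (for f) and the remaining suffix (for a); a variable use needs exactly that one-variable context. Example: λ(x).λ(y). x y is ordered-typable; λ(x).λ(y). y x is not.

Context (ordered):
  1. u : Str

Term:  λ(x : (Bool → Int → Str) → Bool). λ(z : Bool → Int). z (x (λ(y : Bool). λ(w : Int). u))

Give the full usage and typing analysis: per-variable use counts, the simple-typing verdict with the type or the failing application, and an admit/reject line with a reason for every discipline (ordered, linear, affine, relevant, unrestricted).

use counts: u ×1, x (bound) ×1, z (bound) ×1, y (bound) ×0, w (bound) ×0
order of uses: z, x, u
typing: well-typed — term : ((Bool → Int → Str) → Bool) → (Bool → Int) → Int
ordered: ✗ — y, w left unused
linear: ✗ — y, w left unused
affine: ✓ — no duplicate uses among u, x, z, y, w
relevant: ✗ — y, w left unused
unrestricted: ✓ — well-typed at ((Bool → Int → Str) → Bool) → (Bool → Int) → Int; no restrictions here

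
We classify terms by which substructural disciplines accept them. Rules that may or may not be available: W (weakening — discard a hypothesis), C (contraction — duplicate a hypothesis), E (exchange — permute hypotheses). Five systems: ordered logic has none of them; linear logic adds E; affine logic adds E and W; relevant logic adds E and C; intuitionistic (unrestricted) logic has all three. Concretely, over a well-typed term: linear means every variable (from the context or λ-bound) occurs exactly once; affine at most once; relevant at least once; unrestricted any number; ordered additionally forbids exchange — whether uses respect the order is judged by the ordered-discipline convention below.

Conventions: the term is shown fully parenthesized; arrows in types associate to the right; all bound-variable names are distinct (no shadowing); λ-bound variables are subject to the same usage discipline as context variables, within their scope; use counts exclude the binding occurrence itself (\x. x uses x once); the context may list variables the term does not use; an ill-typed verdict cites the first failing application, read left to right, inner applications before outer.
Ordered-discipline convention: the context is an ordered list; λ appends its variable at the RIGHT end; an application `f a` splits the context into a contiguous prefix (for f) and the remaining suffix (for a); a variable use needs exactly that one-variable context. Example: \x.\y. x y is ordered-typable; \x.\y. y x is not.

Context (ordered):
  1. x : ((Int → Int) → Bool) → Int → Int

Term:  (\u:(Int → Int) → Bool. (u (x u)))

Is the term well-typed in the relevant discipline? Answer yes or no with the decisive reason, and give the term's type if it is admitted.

yes — none of x, u goes unused; term : ((Int → Int) → Bool) → Bool
use counts: x: 1×; u [bound]: 2×
left-to-right use order: u, x, u
typing: the term checks, with type ((Int → Int) → Bool) → Bool
across the five disciplines: ordered ✗ | linear ✗ | affine ✗ | relevant ✓ | unrestricted ✓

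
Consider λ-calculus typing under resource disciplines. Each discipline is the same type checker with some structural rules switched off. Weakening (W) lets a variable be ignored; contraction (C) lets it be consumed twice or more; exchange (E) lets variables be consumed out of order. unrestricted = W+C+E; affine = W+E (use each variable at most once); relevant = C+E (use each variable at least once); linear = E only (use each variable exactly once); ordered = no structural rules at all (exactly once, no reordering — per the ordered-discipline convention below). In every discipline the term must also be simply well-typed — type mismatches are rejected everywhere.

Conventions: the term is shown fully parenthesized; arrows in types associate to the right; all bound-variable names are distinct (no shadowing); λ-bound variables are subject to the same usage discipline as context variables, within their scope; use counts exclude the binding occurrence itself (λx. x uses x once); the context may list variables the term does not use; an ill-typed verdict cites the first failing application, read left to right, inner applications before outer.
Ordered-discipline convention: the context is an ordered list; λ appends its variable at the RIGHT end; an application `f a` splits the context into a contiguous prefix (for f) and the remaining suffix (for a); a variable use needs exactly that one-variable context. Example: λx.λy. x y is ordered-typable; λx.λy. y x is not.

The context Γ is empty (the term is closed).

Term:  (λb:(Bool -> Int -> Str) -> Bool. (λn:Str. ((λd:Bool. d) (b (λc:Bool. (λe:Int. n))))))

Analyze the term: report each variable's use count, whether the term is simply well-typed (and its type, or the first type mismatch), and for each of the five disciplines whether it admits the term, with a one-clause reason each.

counts: b [bound]=1; n [bound]=1; d [bound]=1; c [bound]=0; e [bound]=0
use order (left to right): d, b, n
typing: the term checks, with type ((Bool -> Int -> Str) -> Bool) -> Str -> Bool
ordered ✗ (c, e never used (weakening))
linear ✗ (c, e never used (weakening))
affine ✓ (none of b, n, d, c, e used more than once)
relevant ✗ (c, e never used (weakening))
unrestricted ✓ (well-typed at ((Bool -> Int -> Str) -> Bool) -> Str -> Bool; no restrictions here)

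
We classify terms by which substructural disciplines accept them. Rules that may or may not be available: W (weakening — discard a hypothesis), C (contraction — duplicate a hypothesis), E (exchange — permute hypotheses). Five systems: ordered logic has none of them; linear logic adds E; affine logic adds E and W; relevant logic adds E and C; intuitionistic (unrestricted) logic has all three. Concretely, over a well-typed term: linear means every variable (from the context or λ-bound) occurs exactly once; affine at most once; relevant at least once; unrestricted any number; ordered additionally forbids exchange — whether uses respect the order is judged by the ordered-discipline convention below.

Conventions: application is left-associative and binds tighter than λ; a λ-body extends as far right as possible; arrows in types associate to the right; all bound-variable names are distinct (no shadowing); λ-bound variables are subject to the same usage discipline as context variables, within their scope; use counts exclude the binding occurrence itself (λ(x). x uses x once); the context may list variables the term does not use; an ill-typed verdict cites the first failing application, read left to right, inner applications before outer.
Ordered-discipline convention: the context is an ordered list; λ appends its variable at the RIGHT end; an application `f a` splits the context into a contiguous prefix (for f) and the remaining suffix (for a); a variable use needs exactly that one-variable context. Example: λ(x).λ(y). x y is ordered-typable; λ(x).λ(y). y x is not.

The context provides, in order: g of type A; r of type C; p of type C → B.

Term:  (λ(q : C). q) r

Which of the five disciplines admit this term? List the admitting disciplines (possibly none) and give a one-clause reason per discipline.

admitted by: affine, unrestricted
variable uses: g=0; r=1; p=0; q [bound]=1
use order (left to right): q, r
typing: well-typed — term : C
ordered: ✗ — unused: g, p — weakening required
linear: ✗ — unused: g, p — weakening required
affine: ✓ — none of g, r, p, q used more than once
relevant: ✗ — unused: g, p — weakening required
unrestricted: ✓ — well-typed at C; no restrictions here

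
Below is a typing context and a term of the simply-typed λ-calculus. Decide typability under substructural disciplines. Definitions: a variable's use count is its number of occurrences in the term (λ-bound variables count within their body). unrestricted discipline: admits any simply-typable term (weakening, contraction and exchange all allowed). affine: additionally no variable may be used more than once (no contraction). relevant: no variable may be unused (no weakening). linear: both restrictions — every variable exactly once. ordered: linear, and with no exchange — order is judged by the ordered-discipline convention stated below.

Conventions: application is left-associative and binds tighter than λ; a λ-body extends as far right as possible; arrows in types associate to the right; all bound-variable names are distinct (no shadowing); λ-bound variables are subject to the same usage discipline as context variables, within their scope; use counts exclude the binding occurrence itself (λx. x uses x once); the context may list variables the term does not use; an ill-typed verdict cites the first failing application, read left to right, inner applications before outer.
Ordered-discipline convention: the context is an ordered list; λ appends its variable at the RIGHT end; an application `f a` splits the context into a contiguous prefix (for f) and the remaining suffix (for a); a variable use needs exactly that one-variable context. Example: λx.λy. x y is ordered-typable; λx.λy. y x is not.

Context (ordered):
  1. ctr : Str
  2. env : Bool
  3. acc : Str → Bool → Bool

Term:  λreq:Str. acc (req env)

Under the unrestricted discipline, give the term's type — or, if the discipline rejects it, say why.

not well-typed under unrestricted — a type mismatch blocks all five
use counts: ctr ×0, env ×1, acc ×1, req (bound) ×1
uses in reading order: acc, req, env
typing: ill-typed: applying a non-function (Str)
across the five disciplines: ordered ✗ | linear ✗ | affine ✗ | relevant ✗ | unrestricted ✗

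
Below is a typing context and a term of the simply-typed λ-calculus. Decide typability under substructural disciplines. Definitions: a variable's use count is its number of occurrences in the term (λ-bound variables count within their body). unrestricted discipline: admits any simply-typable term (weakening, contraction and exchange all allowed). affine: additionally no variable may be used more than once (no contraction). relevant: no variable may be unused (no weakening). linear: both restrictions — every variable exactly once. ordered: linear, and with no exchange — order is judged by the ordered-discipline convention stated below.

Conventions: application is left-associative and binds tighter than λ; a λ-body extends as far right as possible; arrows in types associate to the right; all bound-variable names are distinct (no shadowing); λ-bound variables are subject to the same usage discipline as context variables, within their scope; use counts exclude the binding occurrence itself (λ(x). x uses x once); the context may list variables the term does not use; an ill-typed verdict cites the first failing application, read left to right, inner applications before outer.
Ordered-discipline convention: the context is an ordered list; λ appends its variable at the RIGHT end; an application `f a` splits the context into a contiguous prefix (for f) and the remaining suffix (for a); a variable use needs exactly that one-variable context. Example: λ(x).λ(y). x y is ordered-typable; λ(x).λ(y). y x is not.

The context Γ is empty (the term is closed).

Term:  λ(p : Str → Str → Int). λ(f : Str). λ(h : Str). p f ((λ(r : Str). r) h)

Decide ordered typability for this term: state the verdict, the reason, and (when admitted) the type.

yes — p, f, h, r once each; derivable with no W/C/E; term : (Str → Str → Int) → Str → Str → Int
use counts: p (λ-bound) ×1; f (λ-bound) ×1; h (λ-bound) ×1; r (λ-bound) ×1
left-to-right use order: p, f, r, h
typing: well-typed at (Str → Str → Int) → Str → Str → Int
across the five disciplines: ordered ✓ | linear ✓ | affine ✓ | relevant ✓ | unrestricted ✓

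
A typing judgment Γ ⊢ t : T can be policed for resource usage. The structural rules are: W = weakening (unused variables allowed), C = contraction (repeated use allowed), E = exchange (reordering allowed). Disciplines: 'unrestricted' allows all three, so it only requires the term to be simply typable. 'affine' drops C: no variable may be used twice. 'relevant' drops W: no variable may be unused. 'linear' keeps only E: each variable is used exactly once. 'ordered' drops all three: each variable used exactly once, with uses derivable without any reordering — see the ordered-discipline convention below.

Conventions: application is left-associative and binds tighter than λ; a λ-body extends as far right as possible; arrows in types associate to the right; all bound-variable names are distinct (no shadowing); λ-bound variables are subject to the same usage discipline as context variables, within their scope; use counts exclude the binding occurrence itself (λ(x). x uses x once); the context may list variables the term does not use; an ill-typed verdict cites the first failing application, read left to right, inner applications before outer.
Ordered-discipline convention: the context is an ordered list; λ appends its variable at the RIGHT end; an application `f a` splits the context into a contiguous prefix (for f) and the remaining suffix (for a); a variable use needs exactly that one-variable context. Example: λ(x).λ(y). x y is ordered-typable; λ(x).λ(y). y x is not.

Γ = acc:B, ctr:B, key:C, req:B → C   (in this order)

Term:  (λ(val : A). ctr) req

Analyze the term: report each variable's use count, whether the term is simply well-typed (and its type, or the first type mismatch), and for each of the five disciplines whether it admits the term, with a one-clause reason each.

use counts: acc=0, ctr=1, key=0, req=1, val (λ-bound)=0
uses in reading order: ctr, req
typing: ill-typed: an application expects A but receives B → C
ordered: ✗ — fails simple typing
linear: ✗ — a type mismatch blocks all five
affine: ✗ — the type mismatch rejects it
relevant: ✗ — not simply typable
unrestricted: ✗ — fails simple typing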